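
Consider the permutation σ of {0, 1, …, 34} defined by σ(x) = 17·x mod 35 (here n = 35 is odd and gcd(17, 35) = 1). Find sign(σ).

Trace 3: π^k(3) = [3, 16, 27, 4, 33, 1, 17] for k=0..6.
Cycle type of π: 12×2 + 6 + 4 + 1; total 5 cycles.
sign(π) = (−1)^{n − #cycles} = (−1)^{35−5} = (−1)^30 = +1.

+1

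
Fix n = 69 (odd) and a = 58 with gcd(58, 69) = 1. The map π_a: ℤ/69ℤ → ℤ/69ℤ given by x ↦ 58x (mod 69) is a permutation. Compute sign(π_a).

+1

Orbit of 25 under x↦58x: [25, 1, 58, 52, 49, 13, 64]… (length divides ord_69(58)).
Cycle lengths of π_58 on ℤ/69ℤ: [11, 11, 11, 11, 11, 11, 1, 1, 1]; 9 cycles in total.
9 cycles on 69: each ℓ→(−1)^(ℓ−1), product (−1)^60 = +1.
(58|69)_J = +1 (Zolotarev's lemma cross-check).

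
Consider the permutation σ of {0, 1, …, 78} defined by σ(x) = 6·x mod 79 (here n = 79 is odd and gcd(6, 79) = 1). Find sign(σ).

-1

Start at x=17: 17 → 23 → 59 → 38 → 70 → 25 → 71 → … (one orbit).
2 cycles of lengths [78, 1].
sign(π) = (−1)^{n − #cycles} = (−1)^{79−2} = (−1)^77 = -1.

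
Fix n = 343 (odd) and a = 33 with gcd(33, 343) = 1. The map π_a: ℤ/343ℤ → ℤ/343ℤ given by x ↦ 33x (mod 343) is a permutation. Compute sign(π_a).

-1

Trace 340: π^k(340) = [340, 244, 163, 234, 176, 320, 270] for k=0..6.
Decompose π into cycles: lengths [294, 42, 6, 1] (4 cycles, including the fixed point 0).
4 cycles on 343: each ℓ→(−1)^(ℓ−1), product (−1)^339 = -1.
Via Zolotarev, sign(π_{33}) = (33|343) = -1.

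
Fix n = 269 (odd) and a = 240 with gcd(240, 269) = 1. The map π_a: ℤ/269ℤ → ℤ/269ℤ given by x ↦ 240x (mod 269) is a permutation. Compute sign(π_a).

-1

Start at x=27: 27 → 24 → 111 → 9 → 8 → 37 → 3 → … (one orbit).
2 cycles of lengths [268, 1].
269 − 2 = 267 transpositions; sign(π) = (−1)^267 = -1.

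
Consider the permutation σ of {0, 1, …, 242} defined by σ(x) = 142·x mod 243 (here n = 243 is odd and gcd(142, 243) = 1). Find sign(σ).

Start at x=16: 16 → 85 → 163 → 61 → 157 → 181 → 187 → … (one orbit).
Cycle lengths of π_142 on ℤ/243ℤ: [81, 81, 27, 27, 9, 9, 3, 3, 1, 1, 1]; 11 cycles in total.
243 − 11 = 232 transpositions; sign(π) = (−1)^232 = +1.
(142|243)_J = +1 (Zolotarev's lemma cross-check).

+1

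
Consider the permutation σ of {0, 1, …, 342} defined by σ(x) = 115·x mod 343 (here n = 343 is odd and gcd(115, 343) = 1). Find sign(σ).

Trace 64: π^k(64) = [64, 157, 219, 146, 326, 103, 183] for k=0..6.
Cycle type of π: 294 + 42 + 6 + 1; total 4 cycles.
343 − 4 = 339 transpositions; sign(π) = (−1)^339 = -1.
The Jacobi symbol (115|343) = -1 (Zolotarev) agrees.

-1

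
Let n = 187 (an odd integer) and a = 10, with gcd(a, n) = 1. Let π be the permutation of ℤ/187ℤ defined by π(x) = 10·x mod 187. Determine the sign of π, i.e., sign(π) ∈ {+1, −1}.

+1

Start at x=131: 131 → 1 → 10 → 100 → 65 → 89 → 142 → … (one orbit).
Cycle type of π: 16×11 + 2×5 + 1; total 17 cycles.
17 cycles on 187: each ℓ→(−1)^(ℓ−1), product (−1)^170 = +1.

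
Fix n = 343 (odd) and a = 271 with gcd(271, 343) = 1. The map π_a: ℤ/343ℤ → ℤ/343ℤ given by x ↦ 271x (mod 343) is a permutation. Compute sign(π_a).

-1

Orbit of 65 under x↦271x: [65, 122, 134, 299, 81, 342, 72]… (length divides ord_343(271)).
Cycle lengths of π_271 on ℤ/343ℤ: [294, 42, 6, 1]; 4 cycles in total.
With 4 cycles on 343 points, sign = (−1)^{343−4} = -1.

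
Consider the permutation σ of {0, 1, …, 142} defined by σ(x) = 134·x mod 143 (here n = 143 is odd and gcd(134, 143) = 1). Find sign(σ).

Start at x=1: 1 → 134 → 81 → 129 → 126 → 10 → 53 → … (one orbit).
The orbit structure of x ↦ 134x mod 143: 8 orbits of sizes [30, 30, 30, 30, 10, 6, 6, 1].
143 − 8 = 135 transpositions; sign(π) = (−1)^135 = -1.

-1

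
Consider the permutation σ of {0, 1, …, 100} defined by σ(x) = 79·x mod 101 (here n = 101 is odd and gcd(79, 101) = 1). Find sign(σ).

+1

Orbit of 88 under x↦79x: [88, 84, 71, 54, 24, 78, 1]… (length divides ord_101(79)).
π_79 has 5 disjoint cycles with lengths [25, 25, 25, 25, 1] on {0,…,100}.
n − c = 101 − 5 = 96; sign = (−1)^96 = +1.
Zolotarev: (79|101) = +1, matching the cycle-count sign.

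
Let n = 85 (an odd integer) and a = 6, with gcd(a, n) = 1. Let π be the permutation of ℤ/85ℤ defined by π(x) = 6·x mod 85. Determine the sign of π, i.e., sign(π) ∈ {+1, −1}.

Orbit of 56 under x↦6x: [56, 81, 61, 26, 71, 1, 6]… (length divides ord_85(6)).
10 cycles of lengths [16, 16, 16, 16, 16, 1, 1, 1, 1, 1].
85 − 10 = 75 transpositions; sign(π) = (−1)^75 = -1.
The Jacobi symbol (6|85) = -1 (Zolotarev) agrees.

-1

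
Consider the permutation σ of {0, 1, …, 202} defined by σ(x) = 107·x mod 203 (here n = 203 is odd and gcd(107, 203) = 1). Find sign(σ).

Start at x=198: 198 → 74 → 1 → 107 → 81 → 141 → 65 → … (one orbit).
15 cycles of lengths [21, 21, 21, 21, 21, 21, 21, 21, 7, 7, 7, 7, 3, 3, 1].
15 cycles on 203: each ℓ→(−1)^(ℓ−1), product (−1)^188 = +1.

+1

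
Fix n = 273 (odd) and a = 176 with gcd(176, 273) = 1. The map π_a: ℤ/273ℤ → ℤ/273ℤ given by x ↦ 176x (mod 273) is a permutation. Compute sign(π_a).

+1

Start at x=43: 43 → 197 → 1 → 176 → 127 → 239 → 22 → … (one orbit).
Cycle type of π: 12×21 + 2×7 + 1×7; total 35 cycles.
n − c = 273 − 35 = 238; sign = (−1)^238 = +1.
The Jacobi symbol (176|273) = +1 (Zolotarev) agrees.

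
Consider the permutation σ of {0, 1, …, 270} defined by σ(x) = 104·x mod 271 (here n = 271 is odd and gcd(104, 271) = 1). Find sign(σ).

-1

Trace 79: π^k(79) = [79, 86, 1, 104, 247, 214, 34] for k=0..6.
4 cycles of lengths [90, 90, 90, 1].
With 4 cycles on 271 points, sign = (−1)^{271−4} = -1.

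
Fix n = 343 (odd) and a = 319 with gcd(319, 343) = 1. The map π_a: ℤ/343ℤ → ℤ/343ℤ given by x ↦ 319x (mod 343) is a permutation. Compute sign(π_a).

+1

Start at x=226: 226 → 64 → 179 → 163 → 204 → 249 → 198 → … (one orbit).
π_319 has 7 disjoint cycles with lengths [147, 147, 21, 21, 3, 3, 1] on {0,…,342}.
With 7 cycles on 343 points, sign = (−1)^{343−7} = +1.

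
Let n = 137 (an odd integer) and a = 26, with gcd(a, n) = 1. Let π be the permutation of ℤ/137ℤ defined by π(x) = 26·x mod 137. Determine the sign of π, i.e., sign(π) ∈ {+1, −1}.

Orbit of 32 under x↦26x: [32, 10, 123, 47, 126, 125, 99]… (length divides ord_137(26)).
Cycle lengths of π_26 on ℤ/137ℤ: [136, 1]; 2 cycles in total.
n − c = 137 − 2 = 135; sign = (−1)^135 = -1.
Check: (26/137) = -1 by Zolotarev.

-1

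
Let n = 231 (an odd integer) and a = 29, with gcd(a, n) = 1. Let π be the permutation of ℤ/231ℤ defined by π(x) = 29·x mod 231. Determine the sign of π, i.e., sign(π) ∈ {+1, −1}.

Orbit of 8 under x↦29x: [8, 1, 29, 148, 134, 190, 197]… (length divides ord_231(29)).
Cycle type of π: 10×21 + 2×7 + 1×7; total 35 cycles.
Σ(ℓ_i−1) = 231−35 = 196; sign = (−1)^196 = +1.
Via Zolotarev, sign(π_{29}) = (29|231) = +1.

+1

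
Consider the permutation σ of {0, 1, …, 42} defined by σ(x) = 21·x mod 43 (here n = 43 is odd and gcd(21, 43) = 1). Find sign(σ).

+1

Trace 35: π^k(35) = [35, 4, 41, 1, 21, 11, 16] for k=0..6.
Cycle type of π: 7×6 + 1; total 7 cycles.
Σ(ℓ_i−1) = 43−7 = 36; sign = (−1)^36 = +1.
Zolotarev: (21|43) = +1, matching the cycle-count sign.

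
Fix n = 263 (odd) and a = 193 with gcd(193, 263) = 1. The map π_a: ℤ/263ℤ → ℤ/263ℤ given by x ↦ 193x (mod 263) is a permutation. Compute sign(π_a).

Orbit of 213 under x↦193x: [213, 81, 116, 33, 57, 218, 257]… (length divides ord_263(193)).
Decompose π into cycles: lengths [262, 1] (2 cycles, including the fixed point 0).
Σ(ℓ_i−1) = 263−2 = 261; sign = (−1)^261 = -1.
Check: (193/263) = -1 by Zolotarev.

-1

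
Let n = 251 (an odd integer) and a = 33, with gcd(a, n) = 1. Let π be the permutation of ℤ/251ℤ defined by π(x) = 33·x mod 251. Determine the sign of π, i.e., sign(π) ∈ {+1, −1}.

-1

Trace 111: π^k(111) = [111, 149, 148, 115, 30, 237, 40] for k=0..6.
The orbit structure of x ↦ 33x mod 251: 2 orbits of sizes [250, 1].
2 cycles on 251: each ℓ→(−1)^(ℓ−1), product (−1)^249 = -1.
Zolotarev: (33|251) = -1, matching the cycle-count sign.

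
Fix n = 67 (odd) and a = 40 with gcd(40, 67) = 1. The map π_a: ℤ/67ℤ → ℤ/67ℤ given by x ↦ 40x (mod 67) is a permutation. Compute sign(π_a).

Trace 62: π^k(62) = [62, 1, 40, 59, 15, 64, 14] for k=0..6.
Cycle lengths of π_40 on ℤ/67ℤ: [11, 11, 11, 11, 11, 11, 1]; 7 cycles in total.
n − c = 67 − 7 = 60; sign = (−1)^60 = +1.
(40|67)_J = +1 (Zolotarev's lemma cross-check).

+1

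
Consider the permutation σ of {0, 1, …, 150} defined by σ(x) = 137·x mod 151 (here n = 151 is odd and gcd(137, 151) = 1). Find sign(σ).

+1

Start at x=4: 4 → 95 → 29 → 47 → 97 → 1 → 137 → … (one orbit).
3 cycles of lengths [75, 75, 1].
n − c = 151 − 3 = 148; sign = (−1)^148 = +1.
(137|151)_J = +1 (Zolotarev's lemma cross-check).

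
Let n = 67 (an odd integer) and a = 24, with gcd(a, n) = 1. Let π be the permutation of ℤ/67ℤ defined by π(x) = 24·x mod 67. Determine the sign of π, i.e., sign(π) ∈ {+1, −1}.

+1

Trace 14: π^k(14) = [14, 1, 24, 40, 22, 59, 9] for k=0..6.
π_24 has 7 disjoint cycles with lengths [11, 11, 11, 11, 11, 11, 1] on {0,…,66}.
7 cycles on 67: each ℓ→(−1)^(ℓ−1), product (−1)^60 = +1.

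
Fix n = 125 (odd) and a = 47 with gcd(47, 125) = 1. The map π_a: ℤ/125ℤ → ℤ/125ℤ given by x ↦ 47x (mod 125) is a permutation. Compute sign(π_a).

Start at x=84: 84 → 73 → 56 → 7 → 79 → 88 → 11 → … (one orbit).
4 cycles of lengths [100, 20, 4, 1].
n − c = 125 − 4 = 121; sign = (−1)^121 = -1.
Zolotarev: (47|125) = -1, matching the cycle-count sign.

-1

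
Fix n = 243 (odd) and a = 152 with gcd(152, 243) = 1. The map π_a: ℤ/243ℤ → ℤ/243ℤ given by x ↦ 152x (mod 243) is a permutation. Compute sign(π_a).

-1

Orbit of 125 under x↦152x: [125, 46, 188, 145, 170, 82, 71]… (length divides ord_243(152)).
14 cycles of lengths [54, 54, 54, 18, 18, 18, 6, 6, 6, 2, 2, 2, 2, 1].
14 cycles on 243: each ℓ→(−1)^(ℓ−1), product (−1)^229 = -1.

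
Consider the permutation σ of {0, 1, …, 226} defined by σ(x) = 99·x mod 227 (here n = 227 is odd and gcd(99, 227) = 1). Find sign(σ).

Start at x=97: 97 → 69 → 21 → 36 → 159 → 78 → 4 → … (one orbit).
π_99 has 3 disjoint cycles with lengths [113, 113, 1] on {0,…,226}.
With 3 cycles on 227 points, sign = (−1)^{227−3} = +1.
Via Zolotarev, sign(π_{99}) = (99|227) = +1.

+1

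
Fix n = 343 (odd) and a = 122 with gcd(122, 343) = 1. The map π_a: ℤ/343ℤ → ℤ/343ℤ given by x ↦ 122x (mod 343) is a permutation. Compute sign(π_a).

-1

Start at x=267: 267 → 332 → 30 → 230 → 277 → 180 → 8 → … (one orbit).
Cycle type of π: 294 + 42 + 6 + 1; total 4 cycles.
Σ(ℓ_i−1) = 343−4 = 339; sign = (−1)^339 = -1.
Via Zolotarev, sign(π_{122}) = (122|343) = -1.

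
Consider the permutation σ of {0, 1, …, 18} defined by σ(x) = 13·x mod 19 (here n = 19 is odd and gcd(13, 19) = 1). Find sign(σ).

-1

Orbit of 14 under x↦13x: [14, 11, 10, 16, 18, 6, 2]… (length divides ord_19(13)).
2 cycles of lengths [18, 1].
Σ(ℓ_i−1) = 19−2 = 17; sign = (−1)^17 = -1.
Via Zolotarev, sign(π_{13}) = (13|19) = -1.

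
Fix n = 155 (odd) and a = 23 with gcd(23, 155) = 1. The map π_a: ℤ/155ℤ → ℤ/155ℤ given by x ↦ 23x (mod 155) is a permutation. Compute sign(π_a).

+1

Start at x=94: 94 → 147 → 126 → 108 → 4 → 92 → 101 → … (one orbit).
Cycle lengths of π_23 on ℤ/155ℤ: [20, 20, 20, 20, 20, 20, 10, 10, 10, 4, 1]; 11 cycles in total.
11 cycles on 155: each ℓ→(−1)^(ℓ−1), product (−1)^144 = +1.
(23|155)_J = +1 (Zolotarev's lemma cross-check).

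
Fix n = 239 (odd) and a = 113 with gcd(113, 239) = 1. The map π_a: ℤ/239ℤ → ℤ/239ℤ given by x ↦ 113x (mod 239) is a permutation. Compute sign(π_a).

+1

Orbit of 87 under x↦113x: [87, 32, 31, 157, 55, 1, 113]… (length divides ord_239(113)).
The orbit structure of x ↦ 113x mod 239: 3 orbits of sizes [119, 119, 1].
3 cycles on 239: each ℓ→(−1)^(ℓ−1), product (−1)^236 = +1.
Via Zolotarev, sign(π_{113}) = (113|239) = +1.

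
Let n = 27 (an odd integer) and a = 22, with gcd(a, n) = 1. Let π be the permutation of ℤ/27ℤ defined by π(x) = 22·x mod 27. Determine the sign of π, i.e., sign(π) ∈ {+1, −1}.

Start at x=13: 13 → 16 → 1 → 22 → 25 → 10 → 4 → … (one orbit).
Decompose π into cycles: lengths [9, 9, 3, 3, 1, 1, 1] (7 cycles, including the fixed point 0).
sign(π) = (−1)^{n − #cycles} = (−1)^{27−7} = (−1)^20 = +1.
(22|27)_J = +1 (Zolotarev's lemma cross-check).

+1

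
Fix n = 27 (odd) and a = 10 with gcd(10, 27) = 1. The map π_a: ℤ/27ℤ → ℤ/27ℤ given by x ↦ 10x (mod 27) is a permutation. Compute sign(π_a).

+1

Start at x=1: 1 → 10 → 19 → 1 (one orbit).
π_10 has 15 disjoint cycles with lengths [3, 3, 3, 3, 3, 3, 1, 1, 1, 1, 1, 1, 1, 1, 1] on {0,…,26}.
With 15 cycles on 27 points, sign = (−1)^{27−15} = +1.
Via Zolotarev, sign(π_{10}) = (10|27) = +1.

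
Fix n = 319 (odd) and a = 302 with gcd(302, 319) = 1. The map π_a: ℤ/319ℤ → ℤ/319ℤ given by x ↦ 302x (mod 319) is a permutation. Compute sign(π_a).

-1

Start at x=146: 146 → 70 → 86 → 133 → 291 → 157 → 202 → … (one orbit).
The orbit structure of x ↦ 302x mod 319: 24 orbits of sizes [20, 20, 20, 20, 20, 20, 20, 20, 20, 20, 20, 20, 20, 20, 5, 5, 4, 4, 4, 4, 4, 4, 4, 1].
sign(π) = (−1)^{n − #cycles} = (−1)^{319−24} = (−1)^295 = -1.
Via Zolotarev, sign(π_{302}) = (302|319) = -1.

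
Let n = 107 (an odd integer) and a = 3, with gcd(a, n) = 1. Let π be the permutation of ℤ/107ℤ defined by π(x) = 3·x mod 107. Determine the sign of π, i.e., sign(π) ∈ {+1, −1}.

Start at x=39: 39 → 10 → 30 → 90 → 56 → 61 → 76 → … (one orbit).
Cycle type of π: 53×2 + 1; total 3 cycles.
3 cycles on 107: each ℓ→(−1)^(ℓ−1), product (−1)^104 = +1.
The Jacobi symbol (3|107) = +1 (Zolotarev) agrees.

+1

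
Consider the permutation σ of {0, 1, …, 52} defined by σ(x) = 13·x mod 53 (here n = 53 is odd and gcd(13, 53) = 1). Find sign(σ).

Trace 16: π^k(16) = [16, 49, 1, 13, 10, 24, 47] for k=0..6.
Cycle type of π: 13×4 + 1; total 5 cycles.
53 − 5 = 48 transpositions; sign(π) = (−1)^48 = +1.
Zolotarev: (13|53) = +1, matching the cycle-count sign.

+1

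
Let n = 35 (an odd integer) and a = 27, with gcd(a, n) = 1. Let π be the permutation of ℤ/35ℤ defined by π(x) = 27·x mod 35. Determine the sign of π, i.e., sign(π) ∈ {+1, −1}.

Orbit of 27 under x↦27x: [27, 29, 13, 1]… (length divides ord_35(27)).
Cycle lengths of π_27 on ℤ/35ℤ: [4, 4, 4, 4, 4, 4, 4, 2, 2, 2, 1]; 11 cycles in total.
35 − 11 = 24 transpositions; sign(π) = (−1)^24 = +1.
Zolotarev: (27|35) = +1, matching the cycle-count sign.

+1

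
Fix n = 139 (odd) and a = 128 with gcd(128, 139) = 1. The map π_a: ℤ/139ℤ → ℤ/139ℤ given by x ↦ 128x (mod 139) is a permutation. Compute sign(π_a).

Orbit of 85 under x↦128x: [85, 38, 138, 11, 18, 80, 93]… (length divides ord_139(128)).
Decompose π into cycles: lengths [138, 1] (2 cycles, including the fixed point 0).
With 2 cycles on 139 points, sign = (−1)^{139−2} = -1.
Check: (128/139) = -1 by Zolotarev.

-1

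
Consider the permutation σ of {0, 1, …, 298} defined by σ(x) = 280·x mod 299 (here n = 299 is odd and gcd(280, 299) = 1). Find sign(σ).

Orbit of 58 under x↦280x: [58, 94, 8, 147, 197, 144, 254]… (length divides ord_299(280)).
The orbit structure of x ↦ 280x mod 299: 6 orbits of sizes [132, 132, 12, 11, 11, 1].
Σ(ℓ_i−1) = 299−6 = 293; sign = (−1)^293 = -1.
The Jacobi symbol (280|299) = -1 (Zolotarev) agrees.

-1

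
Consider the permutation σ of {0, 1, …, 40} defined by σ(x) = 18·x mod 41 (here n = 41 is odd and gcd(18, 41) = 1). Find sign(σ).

Trace 37: π^k(37) = [37, 10, 16, 1, 18] for k=0..4.
Cycle type of π: 5×8 + 1; total 9 cycles.
41 − 9 = 32 transpositions; sign(π) = (−1)^32 = +1.

+1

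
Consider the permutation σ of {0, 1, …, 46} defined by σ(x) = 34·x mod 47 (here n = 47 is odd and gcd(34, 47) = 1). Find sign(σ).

+1

Trace 1: π^k(1) = [1, 34, 28, 12, 32, 7, 3] for k=0..6.
3 cycles of lengths [23, 23, 1].
With 3 cycles on 47 points, sign = (−1)^{47−3} = +1.
(34|47)_J = +1 (Zolotarev's lemma cross-check).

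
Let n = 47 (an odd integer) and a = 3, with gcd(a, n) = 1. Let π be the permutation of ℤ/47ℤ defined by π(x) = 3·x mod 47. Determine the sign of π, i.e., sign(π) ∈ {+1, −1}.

+1

Start at x=36: 36 → 14 → 42 → 32 → 2 → 6 → 18 → … (one orbit).
Cycle type of π: 23×2 + 1; total 3 cycles.
sign(π) = (−1)^{n − #cycles} = (−1)^{47−3} = (−1)^44 = +1.
(3|47)_J = +1 (Zolotarev's lemma cross-check).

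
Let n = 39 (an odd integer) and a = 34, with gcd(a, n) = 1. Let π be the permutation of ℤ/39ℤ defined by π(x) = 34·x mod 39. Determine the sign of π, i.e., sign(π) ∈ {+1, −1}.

-1

Start at x=31: 31 → 1 → 34 → 25 → 31 (one orbit).
π_34 has 12 disjoint cycles with lengths [4, 4, 4, 4, 4, 4, 4, 4, 4, 1, 1, 1] on {0,…,38}.
sign(π) = (−1)^{n − #cycles} = (−1)^{39−12} = (−1)^27 = -1.
Zolotarev: (34|39) = -1, matching the cycle-count sign.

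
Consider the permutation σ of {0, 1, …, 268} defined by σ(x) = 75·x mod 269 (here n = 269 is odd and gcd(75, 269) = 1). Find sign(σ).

Orbit of 174 under x↦75x: [174, 138, 128, 185, 156, 133, 22]… (length divides ord_269(75)).
Decompose π into cycles: lengths [268, 1] (2 cycles, including the fixed point 0).
With 2 cycles on 269 points, sign = (−1)^{269−2} = -1.
Zolotarev: (75|269) = -1, matching the cycle-count sign.

-1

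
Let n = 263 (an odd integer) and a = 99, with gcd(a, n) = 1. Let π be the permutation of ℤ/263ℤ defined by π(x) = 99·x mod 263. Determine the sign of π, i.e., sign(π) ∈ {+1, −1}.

+1

Trace 138: π^k(138) = [138, 249, 192, 72, 27, 43, 49] for k=0..6.
Cycle type of π: 131×2 + 1; total 3 cycles.
n − c = 263 − 3 = 260; sign = (−1)^260 = +1.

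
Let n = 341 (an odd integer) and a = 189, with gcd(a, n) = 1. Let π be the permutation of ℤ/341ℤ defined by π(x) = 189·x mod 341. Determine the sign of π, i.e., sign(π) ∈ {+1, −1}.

+1

Orbit of 69 under x↦189x: [69, 83, 1, 189, 257, 151, 236]… (length divides ord_341(189)).
Decompose π into cycles: lengths [30, 30, 30, 30, 30, 30, 30, 30, 30, 30, 30, 10, 1] (13 cycles, including the fixed point 0).
Σ(ℓ_i−1) = 341−13 = 328; sign = (−1)^328 = +1.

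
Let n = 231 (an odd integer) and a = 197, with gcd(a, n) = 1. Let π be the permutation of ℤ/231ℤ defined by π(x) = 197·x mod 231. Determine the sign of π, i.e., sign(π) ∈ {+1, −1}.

+1

Orbit of 1 under x↦197x: [1, 197]… (length divides ord_231(197)).
Cycle lengths of π_197 on ℤ/231ℤ: [2, 2, 2, 2, 2, 2, 2, 2, 2, 2, 2, 2, 2, 2, 2, 2, 2, 2, 2, 2, 2, 2, 2, 2, 2, 2, 2, 2, 2, 2, 2, 2, 2, 2, 2, 2, 2, 2, 2, 2, 2, 2, 2, 2, 2, 2, 2, 2, 2, 2, 2, 2, 2, 2, 2, 2, 2, 2, 2, 2, 2, 2, 2, 2, 2, 2, 2, 2, 2, 2, 2, 2, 2, 2, 2, 2, 2, 2, 2, 2, 2, 2, 2, 2, 2, 2, 2, 2, 2, 2, 2, 2, 2, 2, 2, 2, 2, 2, 2, 2, 2, 2, 2, 2, 2, 2, 2, 2, 2, 2, 2, 2, 1, 1, 1, 1, 1, 1, 1]; 119 cycles in total.
n − c = 231 − 119 = 112; sign = (−1)^112 = +1.
The Jacobi symbol (197|231) = +1 (Zolotarev) agrees.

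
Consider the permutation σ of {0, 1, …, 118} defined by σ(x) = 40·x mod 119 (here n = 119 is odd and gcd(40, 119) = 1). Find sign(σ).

Orbit of 36 under x↦40x: [36, 12, 4, 41, 93, 31, 50]… (length divides ord_119(40)).
5 cycles of lengths [48, 48, 16, 6, 1].
Σ(ℓ_i−1) = 119−5 = 114; sign = (−1)^114 = +1.

+1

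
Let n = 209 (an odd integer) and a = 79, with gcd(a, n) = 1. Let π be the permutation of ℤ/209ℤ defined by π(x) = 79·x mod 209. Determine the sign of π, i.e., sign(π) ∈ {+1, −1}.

Orbit of 2 under x↦79x: [2, 158, 151, 16, 10, 163, 128]… (length divides ord_209(79)).
Cycle lengths of π_79 on ℤ/209ℤ: [90, 90, 18, 10, 1]; 5 cycles in total.
209 − 5 = 204 transpositions; sign(π) = (−1)^204 = +1.

+1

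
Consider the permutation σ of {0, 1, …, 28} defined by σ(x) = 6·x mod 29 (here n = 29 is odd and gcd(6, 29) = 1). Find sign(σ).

+1

Orbit of 6 under x↦6x: [6, 7, 13, 20, 4, 24, 28]… (length divides ord_29(6)).
3 cycles of lengths [14, 14, 1].
3 cycles on 29: each ℓ→(−1)^(ℓ−1), product (−1)^26 = +1.
Zolotarev: (6|29) = +1, matching the cycle-count sign.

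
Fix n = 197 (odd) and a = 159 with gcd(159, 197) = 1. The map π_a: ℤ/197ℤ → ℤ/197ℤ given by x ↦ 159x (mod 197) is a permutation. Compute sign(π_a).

Trace 73: π^k(73) = [73, 181, 17, 142, 120, 168, 117] for k=0..6.
Decompose π into cycles: lengths [196, 1] (2 cycles, including the fixed point 0).
2 cycles on 197: each ℓ→(−1)^(ℓ−1), product (−1)^195 = -1.

-1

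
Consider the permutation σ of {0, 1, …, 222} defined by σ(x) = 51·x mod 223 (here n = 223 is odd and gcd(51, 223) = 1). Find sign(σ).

Orbit of 103 under x↦51x: [103, 124, 80, 66, 21, 179, 209]… (length divides ord_223(51)).
Cycle lengths of π_51 on ℤ/223ℤ: [222, 1]; 2 cycles in total.
With 2 cycles on 223 points, sign = (−1)^{223−2} = -1.

-1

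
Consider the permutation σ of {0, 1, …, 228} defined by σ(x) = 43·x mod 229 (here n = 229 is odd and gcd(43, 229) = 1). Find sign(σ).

+1

Start at x=104: 104 → 121 → 165 → 225 → 57 → 161 → 53 → … (one orbit).
π_43 has 13 disjoint cycles with lengths [19, 19, 19, 19, 19, 19, 19, 19, 19, 19, 19, 19, 1] on {0,…,228}.
With 13 cycles on 229 points, sign = (−1)^{229−13} = +1.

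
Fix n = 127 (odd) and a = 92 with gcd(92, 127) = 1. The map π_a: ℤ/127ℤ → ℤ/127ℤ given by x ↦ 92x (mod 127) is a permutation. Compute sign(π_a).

-1

Orbit of 1 under x↦92x: [1, 92, 82, 51, 120, 118, 61]… (length divides ord_127(92)).
Cycle type of π: 126 + 1; total 2 cycles.
n − c = 127 − 2 = 125; sign = (−1)^125 = -1.
Zolotarev: (92|127) = -1, matching the cycle-count sign.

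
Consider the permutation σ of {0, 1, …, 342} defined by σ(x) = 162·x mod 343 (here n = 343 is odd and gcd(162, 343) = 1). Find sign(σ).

+1

Orbit of 190 under x↦162x: [190, 253, 169, 281, 246, 64, 78]… (length divides ord_343(162)).
Cycle lengths of π_162 on ℤ/343ℤ: [49, 49, 49, 49, 49, 49, 7, 7, 7, 7, 7, 7, 1, 1, 1, 1, 1, 1, 1]; 19 cycles in total.
sign(π) = (−1)^{n − #cycles} = (−1)^{343−19} = (−1)^324 = +1.
The Jacobi symbol (162|343) = +1 (Zolotarev) agrees.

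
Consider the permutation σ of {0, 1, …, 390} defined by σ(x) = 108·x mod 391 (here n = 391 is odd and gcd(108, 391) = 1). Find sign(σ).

Trace 269: π^k(269) = [269, 118, 232, 32, 328, 234, 248] for k=0..6.
π_108 has 6 disjoint cycles with lengths [176, 176, 16, 11, 11, 1] on {0,…,390}.
Σ(ℓ_i−1) = 391−6 = 385; sign = (−1)^385 = -1.
Check: (108/391) = -1 by Zolotarev.

-1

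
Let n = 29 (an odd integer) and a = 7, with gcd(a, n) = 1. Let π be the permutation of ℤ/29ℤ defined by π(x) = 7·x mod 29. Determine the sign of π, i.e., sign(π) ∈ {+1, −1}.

+1

Trace 25: π^k(25) = [25, 1, 7, 20, 24, 23, 16] for k=0..6.
Cycle type of π: 7×4 + 1; total 5 cycles.
sign(π) = (−1)^{n − #cycles} = (−1)^{29−5} = (−1)^24 = +1.
Via Zolotarev, sign(π_{7}) = (7|29) = +1.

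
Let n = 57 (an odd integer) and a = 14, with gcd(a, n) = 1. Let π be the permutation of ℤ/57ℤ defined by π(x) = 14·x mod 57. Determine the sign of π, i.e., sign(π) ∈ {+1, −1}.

+1

Orbit of 49 under x↦14x: [49, 2, 28, 50, 16, 53, 1]… (length divides ord_57(14)).
π_14 has 5 disjoint cycles with lengths [18, 18, 18, 2, 1] on {0,…,56}.
n − c = 57 − 5 = 52; sign = (−1)^52 = +1.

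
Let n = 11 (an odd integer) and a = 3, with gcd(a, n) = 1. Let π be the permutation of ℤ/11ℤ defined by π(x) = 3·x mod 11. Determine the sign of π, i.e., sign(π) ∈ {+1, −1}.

+1

Start at x=9: 9 → 5 → 4 → 1 → 3 → 9 (one orbit).
The orbit structure of x ↦ 3x mod 11: 3 orbits of sizes [5, 5, 1].
3 cycles on 11: each ℓ→(−1)^(ℓ−1), product (−1)^8 = +1.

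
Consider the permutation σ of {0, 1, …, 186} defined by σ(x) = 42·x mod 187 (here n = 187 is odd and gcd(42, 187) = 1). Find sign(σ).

Orbit of 64 under x↦42x: [64, 70, 135, 60, 89, 185, 103]… (length divides ord_187(42)).
Cycle type of π: 40×4 + 8×2 + 5×2 + 1; total 9 cycles.
sign(π) = (−1)^{n − #cycles} = (−1)^{187−9} = (−1)^178 = +1.
The Jacobi symbol (42|187) = +1 (Zolotarev) agrees.

+1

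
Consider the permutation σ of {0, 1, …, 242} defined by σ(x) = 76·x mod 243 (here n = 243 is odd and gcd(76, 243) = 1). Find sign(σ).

Trace 196: π^k(196) = [196, 73, 202, 43, 109, 22, 214] for k=0..6.
Cycle lengths of π_76 on ℤ/243ℤ: [81, 81, 27, 27, 9, 9, 3, 3, 1, 1, 1]; 11 cycles in total.
n − c = 243 − 11 = 232; sign = (−1)^232 = +1.

+1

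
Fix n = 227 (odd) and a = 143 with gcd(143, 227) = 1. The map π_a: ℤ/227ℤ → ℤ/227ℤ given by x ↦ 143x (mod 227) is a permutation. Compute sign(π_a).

-1

Orbit of 64 under x↦143x: [64, 72, 81, 6, 177, 114, 185]… (length divides ord_227(143)).
Decompose π into cycles: lengths [226, 1] (2 cycles, including the fixed point 0).
With 2 cycles on 227 points, sign = (−1)^{227−2} = -1.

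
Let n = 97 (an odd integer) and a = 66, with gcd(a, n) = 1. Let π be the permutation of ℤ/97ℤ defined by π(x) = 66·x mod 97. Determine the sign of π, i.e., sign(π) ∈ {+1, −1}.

+1

Orbit of 93 under x↦66x: [93, 27, 36, 48, 64, 53, 6]… (length divides ord_97(66)).
3 cycles of lengths [48, 48, 1].
Σ(ℓ_i−1) = 97−3 = 94; sign = (−1)^94 = +1.
Via Zolotarev, sign(π_{66}) = (66|97) = +1.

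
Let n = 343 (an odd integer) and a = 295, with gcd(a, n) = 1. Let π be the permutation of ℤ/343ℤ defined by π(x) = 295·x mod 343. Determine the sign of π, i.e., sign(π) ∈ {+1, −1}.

Start at x=197: 197 → 148 → 99 → 50 → 1 → 295 → 246 → 197 (one orbit).
Cycle lengths of π_295 on ℤ/343ℤ: [7, 7, 7, 7, 7, 7, 7, 7, 7, 7, 7, 7, 7, 7, 7, 7, 7, 7, 7, 7, 7, 7, 7, 7, 7, 7, 7, 7, 7, 7, 7, 7, 7, 7, 7, 7, 7, 7, 7, 7, 7, 7, 1, 1, 1, 1, 1, 1, 1, 1, 1, 1, 1, 1, 1, 1, 1, 1, 1, 1, 1, 1, 1, 1, 1, 1, 1, 1, 1, 1, 1, 1, 1, 1, 1, 1, 1, 1, 1, 1, 1, 1, 1, 1, 1, 1, 1, 1, 1, 1, 1]; 91 cycles in total.
sign(π) = (−1)^{n − #cycles} = (−1)^{343−91} = (−1)^252 = +1.
(295|343)_J = +1 (Zolotarev's lemma cross-check).

+1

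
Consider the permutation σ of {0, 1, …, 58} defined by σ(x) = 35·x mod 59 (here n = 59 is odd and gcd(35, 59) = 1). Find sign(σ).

+1

Orbit of 19 under x↦35x: [19, 16, 29, 12, 7, 9, 20]… (length divides ord_59(35)).
3 cycles of lengths [29, 29, 1].
Σ(ℓ_i−1) = 59−3 = 56; sign = (−1)^56 = +1.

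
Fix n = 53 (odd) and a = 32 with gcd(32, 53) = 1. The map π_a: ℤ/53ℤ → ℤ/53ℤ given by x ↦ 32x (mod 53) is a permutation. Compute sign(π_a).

Trace 20: π^k(20) = [20, 4, 22, 15, 3, 43, 51] for k=0..6.
Decompose π into cycles: lengths [52, 1] (2 cycles, including the fixed point 0).
n − c = 53 − 2 = 51; sign = (−1)^51 = -1.
(32|53)_J = -1 (Zolotarev's lemma cross-check).

-1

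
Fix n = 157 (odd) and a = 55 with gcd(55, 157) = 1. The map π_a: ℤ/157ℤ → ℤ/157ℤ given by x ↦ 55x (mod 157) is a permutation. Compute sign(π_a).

-1

Trace 144: π^k(144) = [144, 70, 82, 114, 147, 78, 51] for k=0..6.
π_55 has 2 disjoint cycles with lengths [156, 1] on {0,…,156}.
sign(π) = (−1)^{n − #cycles} = (−1)^{157−2} = (−1)^155 = -1.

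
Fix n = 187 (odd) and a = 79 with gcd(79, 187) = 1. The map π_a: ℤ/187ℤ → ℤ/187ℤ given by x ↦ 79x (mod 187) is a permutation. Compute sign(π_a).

Orbit of 74 under x↦79x: [74, 49, 131, 64, 7, 179, 116]… (length divides ord_187(79)).
Decompose π into cycles: lengths [80, 80, 16, 10, 1] (5 cycles, including the fixed point 0).
n − c = 187 − 5 = 182; sign = (−1)^182 = +1.
Via Zolotarev, sign(π_{79}) = (79|187) = +1.

+1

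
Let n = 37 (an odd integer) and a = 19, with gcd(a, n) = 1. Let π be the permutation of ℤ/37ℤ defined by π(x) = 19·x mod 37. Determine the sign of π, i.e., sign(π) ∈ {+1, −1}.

-1

Trace 20: π^k(20) = [20, 10, 5, 21, 29, 33, 35] for k=0..6.
π_19 has 2 disjoint cycles with lengths [36, 1] on {0,…,36}.
n − c = 37 − 2 = 35; sign = (−1)^35 = -1.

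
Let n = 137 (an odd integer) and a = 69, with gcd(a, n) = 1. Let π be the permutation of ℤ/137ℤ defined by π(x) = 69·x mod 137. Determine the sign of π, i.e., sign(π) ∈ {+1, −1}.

Start at x=36: 36 → 18 → 9 → 73 → 105 → 121 → 129 → … (one orbit).
π_69 has 3 disjoint cycles with lengths [68, 68, 1] on {0,…,136}.
sign(π) = (−1)^{n − #cycles} = (−1)^{137−3} = (−1)^134 = +1.
The Jacobi symbol (69|137) = +1 (Zolotarev) agrees.

+1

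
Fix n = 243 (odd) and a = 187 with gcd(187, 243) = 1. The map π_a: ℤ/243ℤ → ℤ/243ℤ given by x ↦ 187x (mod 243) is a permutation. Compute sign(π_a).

Orbit of 31 under x↦187x: [31, 208, 16, 76, 118, 196, 202]… (length divides ord_243(187)).
Cycle type of π: 81×2 + 27×2 + 9×2 + 3×2 + 1×3; total 11 cycles.
sign(π) = (−1)^{n − #cycles} = (−1)^{243−11} = (−1)^232 = +1.
The Jacobi symbol (187|243) = +1 (Zolotarev) agrees.

+1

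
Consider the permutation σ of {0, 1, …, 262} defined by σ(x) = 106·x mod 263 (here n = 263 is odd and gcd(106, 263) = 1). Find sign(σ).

-1

Start at x=20: 20 → 16 → 118 → 147 → 65 → 52 → 252 → … (one orbit).
Cycle type of π: 262 + 1; total 2 cycles.
n − c = 263 − 2 = 261; sign = (−1)^261 = -1.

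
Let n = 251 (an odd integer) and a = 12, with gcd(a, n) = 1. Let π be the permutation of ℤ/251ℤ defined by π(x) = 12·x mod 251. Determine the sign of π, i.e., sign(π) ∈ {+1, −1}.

+1

Start at x=197: 197 → 105 → 5 → 60 → 218 → 106 → 17 → … (one orbit).
Cycle lengths of π_12 on ℤ/251ℤ: [125, 125, 1]; 3 cycles in total.
3 cycles on 251: each ℓ→(−1)^(ℓ−1), product (−1)^248 = +1.
Via Zolotarev, sign(π_{12}) = (12|251) = +1.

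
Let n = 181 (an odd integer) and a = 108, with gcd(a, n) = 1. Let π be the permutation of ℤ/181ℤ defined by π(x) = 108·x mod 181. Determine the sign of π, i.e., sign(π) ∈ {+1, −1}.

+1

Orbit of 138 under x↦108x: [138, 62, 180, 73, 101, 48, 116]… (length divides ord_181(108)).
Decompose π into cycles: lengths [18, 18, 18, 18, 18, 18, 18, 18, 18, 18, 1] (11 cycles, including the fixed point 0).
Σ(ℓ_i−1) = 181−11 = 170; sign = (−1)^170 = +1.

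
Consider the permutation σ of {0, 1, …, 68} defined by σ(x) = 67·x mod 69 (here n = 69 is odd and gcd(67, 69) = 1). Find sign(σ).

-1

Orbit of 43 under x↦67x: [43, 52, 34, 1, 67, 4, 61]… (length divides ord_69(67)).
Decompose π into cycles: lengths [22, 22, 22, 1, 1, 1] (6 cycles, including the fixed point 0).
n − c = 69 − 6 = 63; sign = (−1)^63 = -1.
The Jacobi symbol (67|69) = -1 (Zolotarev) agrees.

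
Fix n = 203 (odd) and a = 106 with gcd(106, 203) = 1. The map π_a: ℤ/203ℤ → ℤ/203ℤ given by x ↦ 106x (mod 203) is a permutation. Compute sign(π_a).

-1

Start at x=197: 197 → 176 → 183 → 113 → 1 → 106 → 71 → … (one orbit).
14 cycles of lengths [28, 28, 28, 28, 28, 28, 28, 1, 1, 1, 1, 1, 1, 1].
Σ(ℓ_i−1) = 203−14 = 189; sign = (−1)^189 = -1.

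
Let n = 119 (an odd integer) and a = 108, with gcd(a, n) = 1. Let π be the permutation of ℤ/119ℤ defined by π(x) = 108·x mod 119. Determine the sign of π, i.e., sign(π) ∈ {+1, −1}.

+1

Orbit of 12 under x↦108x: [12, 106, 24, 93, 48, 67, 96]… (length divides ord_119(108)).
Cycle lengths of π_108 on ℤ/119ℤ: [48, 48, 16, 6, 1]; 5 cycles in total.
Σ(ℓ_i−1) = 119−5 = 114; sign = (−1)^114 = +1.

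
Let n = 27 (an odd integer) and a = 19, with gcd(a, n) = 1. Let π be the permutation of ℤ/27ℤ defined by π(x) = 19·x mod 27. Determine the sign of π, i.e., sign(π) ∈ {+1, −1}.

Start at x=19: 19 → 10 → 1 → 19 (one orbit).
15 cycles of lengths [3, 3, 3, 3, 3, 3, 1, 1, 1, 1, 1, 1, 1, 1, 1].
Σ(ℓ_i−1) = 27−15 = 12; sign = (−1)^12 = +1.

+1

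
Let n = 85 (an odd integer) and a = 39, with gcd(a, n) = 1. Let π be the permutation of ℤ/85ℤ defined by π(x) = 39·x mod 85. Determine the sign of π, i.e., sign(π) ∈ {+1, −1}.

-1

Start at x=26: 26 → 79 → 21 → 54 → 66 → 24 → 1 → … (one orbit).
The orbit structure of x ↦ 39x mod 85: 8 orbits of sizes [16, 16, 16, 16, 16, 2, 2, 1].
85 − 8 = 77 transpositions; sign(π) = (−1)^77 = -1.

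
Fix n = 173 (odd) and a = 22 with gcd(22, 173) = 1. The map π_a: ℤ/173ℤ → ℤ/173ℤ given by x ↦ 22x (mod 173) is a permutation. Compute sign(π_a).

Orbit of 106 under x↦22x: [106, 83, 96, 36, 100, 124, 133]… (length divides ord_173(22)).
Cycle type of π: 43×4 + 1; total 5 cycles.
With 5 cycles on 173 points, sign = (−1)^{173−5} = +1.

+1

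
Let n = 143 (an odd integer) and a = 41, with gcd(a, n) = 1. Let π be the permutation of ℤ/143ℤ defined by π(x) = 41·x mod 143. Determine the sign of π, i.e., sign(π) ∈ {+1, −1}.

+1

Trace 128: π^k(128) = [128, 100, 96, 75, 72, 92, 54] for k=0..6.
Cycle type of π: 60×2 + 12 + 10 + 1; total 5 cycles.
n − c = 143 − 5 = 138; sign = (−1)^138 = +1.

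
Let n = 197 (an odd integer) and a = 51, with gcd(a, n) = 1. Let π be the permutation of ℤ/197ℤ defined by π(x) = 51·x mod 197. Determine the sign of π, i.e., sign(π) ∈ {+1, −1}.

+1

Start at x=132: 132 → 34 → 158 → 178 → 16 → 28 → 49 → … (one orbit).
5 cycles of lengths [49, 49, 49, 49, 1].
sign(π) = (−1)^{n − #cycles} = (−1)^{197−5} = (−1)^192 = +1.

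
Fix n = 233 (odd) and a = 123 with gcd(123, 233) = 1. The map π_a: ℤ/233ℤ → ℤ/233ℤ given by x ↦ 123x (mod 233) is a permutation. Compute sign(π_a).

+1

Trace 15: π^k(15) = [15, 214, 226, 71, 112, 29, 72] for k=0..6.
3 cycles of lengths [116, 116, 1].
sign(π) = (−1)^{n − #cycles} = (−1)^{233−3} = (−1)^230 = +1.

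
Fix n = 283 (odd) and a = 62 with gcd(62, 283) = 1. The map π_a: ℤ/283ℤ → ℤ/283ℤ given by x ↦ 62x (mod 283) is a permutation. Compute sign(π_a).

Orbit of 94 under x↦62x: [94, 168, 228, 269, 264, 237, 261]… (length divides ord_283(62)).
π_62 has 3 disjoint cycles with lengths [141, 141, 1] on {0,…,282}.
Σ(ℓ_i−1) = 283−3 = 280; sign = (−1)^280 = +1.

+1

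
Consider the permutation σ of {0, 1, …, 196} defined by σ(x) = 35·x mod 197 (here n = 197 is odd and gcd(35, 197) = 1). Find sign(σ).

-1

Trace 51: π^k(51) = [51, 12, 26, 122, 133, 124, 6] for k=0..6.
Cycle type of π: 196 + 1; total 2 cycles.
Σ(ℓ_i−1) = 197−2 = 195; sign = (−1)^195 = -1.
Check: (35/197) = -1 by Zolotarev.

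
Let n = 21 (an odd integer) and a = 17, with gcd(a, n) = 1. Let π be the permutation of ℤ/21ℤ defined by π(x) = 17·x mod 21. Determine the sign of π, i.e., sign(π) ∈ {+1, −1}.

Start at x=5: 5 → 1 → 17 → 16 → 20 → 4 → 5 (one orbit).
5 cycles of lengths [6, 6, 6, 2, 1].
sign(π) = (−1)^{n − #cycles} = (−1)^{21−5} = (−1)^16 = +1.

+1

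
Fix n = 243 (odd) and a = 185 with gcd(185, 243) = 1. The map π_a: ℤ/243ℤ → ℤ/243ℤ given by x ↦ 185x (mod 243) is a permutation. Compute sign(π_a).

-1

Orbit of 14 under x↦185x: [14, 160, 197, 238, 47, 190, 158]… (length divides ord_243(185)).
6 cycles of lengths [162, 54, 18, 6, 2, 1].
With 6 cycles on 243 points, sign = (−1)^{243−6} = -1.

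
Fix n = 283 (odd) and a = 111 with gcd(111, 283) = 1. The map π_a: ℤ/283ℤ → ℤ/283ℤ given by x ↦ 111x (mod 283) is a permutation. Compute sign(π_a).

+1

Start at x=158: 158 → 275 → 244 → 199 → 15 → 250 → 16 → … (one orbit).
Cycle lengths of π_111 on ℤ/283ℤ: [47, 47, 47, 47, 47, 47, 1]; 7 cycles in total.
283 − 7 = 276 transpositions; sign(π) = (−1)^276 = +1.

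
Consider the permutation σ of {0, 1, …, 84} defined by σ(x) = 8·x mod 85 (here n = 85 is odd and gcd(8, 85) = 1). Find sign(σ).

-1

Orbit of 1 under x↦8x: [1, 8, 64, 2, 16, 43, 4]… (length divides ord_85(8)).
Cycle type of π: 8×10 + 4 + 1; total 12 cycles.
Σ(ℓ_i−1) = 85−12 = 73; sign = (−1)^73 = -1.
Zolotarev: (8|85) = -1, matching the cycle-count sign.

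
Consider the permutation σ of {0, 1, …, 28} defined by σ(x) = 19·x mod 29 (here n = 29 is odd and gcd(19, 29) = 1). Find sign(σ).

-1

Orbit of 16 under x↦19x: [16, 14, 5, 8, 7, 17, 4]… (length divides ord_29(19)).
2 cycles of lengths [28, 1].
n − c = 29 − 2 = 27; sign = (−1)^27 = -1.
The Jacobi symbol (19|29) = -1 (Zolotarev) agrees.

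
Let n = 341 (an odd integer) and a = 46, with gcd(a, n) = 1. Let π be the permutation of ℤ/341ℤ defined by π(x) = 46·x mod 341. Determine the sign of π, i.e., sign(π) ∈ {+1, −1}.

Start at x=70: 70 → 151 → 126 → 340 → 295 → 271 → 190 → … (one orbit).
Cycle lengths of π_46 on ℤ/341ℤ: [10, 10, 10, 10, 10, 10, 10, 10, 10, 10, 10, 10, 10, 10, 10, 10, 10, 10, 10, 10, 10, 10, 10, 10, 10, 10, 10, 10, 10, 10, 10, 10, 10, 10, 1]; 35 cycles in total.
sign(π) = (−1)^{n − #cycles} = (−1)^{341−35} = (−1)^306 = +1.
Check: (46/341) = +1 by Zolotarev.

+1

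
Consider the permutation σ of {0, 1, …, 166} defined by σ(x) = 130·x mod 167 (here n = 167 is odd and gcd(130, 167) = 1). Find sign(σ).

+1

Start at x=94: 94 → 29 → 96 → 122 → 162 → 18 → 2 → … (one orbit).
The orbit structure of x ↦ 130x mod 167: 3 orbits of sizes [83, 83, 1].
n − c = 167 − 3 = 164; sign = (−1)^164 = +1.
The Jacobi symbol (130|167) = +1 (Zolotarev) agrees.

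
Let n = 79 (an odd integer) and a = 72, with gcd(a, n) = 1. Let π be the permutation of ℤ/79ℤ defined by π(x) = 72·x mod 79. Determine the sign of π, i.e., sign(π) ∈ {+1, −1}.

Trace 50: π^k(50) = [50, 45, 1, 72, 49, 52, 31] for k=0..6.
Cycle type of π: 39×2 + 1; total 3 cycles.
3 cycles on 79: each ℓ→(−1)^(ℓ−1), product (−1)^76 = +1.
Zolotarev: (72|79) = +1, matching the cycle-count sign.

+1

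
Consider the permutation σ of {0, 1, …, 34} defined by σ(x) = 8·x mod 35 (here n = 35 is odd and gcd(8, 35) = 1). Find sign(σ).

Orbit of 1 under x↦8x: [1, 8, 29, 22]… (length divides ord_35(8)).
π_8 has 14 disjoint cycles with lengths [4, 4, 4, 4, 4, 4, 4, 1, 1, 1, 1, 1, 1, 1] on {0,…,34}.
Σ(ℓ_i−1) = 35−14 = 21; sign = (−1)^21 = -1.
Zolotarev: (8|35) = -1, matching the cycle-count sign.

-1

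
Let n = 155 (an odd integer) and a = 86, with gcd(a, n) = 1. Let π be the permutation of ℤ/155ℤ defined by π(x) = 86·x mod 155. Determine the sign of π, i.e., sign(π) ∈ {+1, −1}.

Orbit of 61 under x↦86x: [61, 131, 106, 126, 141, 36, 151]… (length divides ord_155(86)).
The orbit structure of x ↦ 86x mod 155: 10 orbits of sizes [30, 30, 30, 30, 30, 1, 1, 1, 1, 1].
Σ(ℓ_i−1) = 155−10 = 145; sign = (−1)^145 = -1.
Via Zolotarev, sign(π_{86}) = (86|155) = -1.

-1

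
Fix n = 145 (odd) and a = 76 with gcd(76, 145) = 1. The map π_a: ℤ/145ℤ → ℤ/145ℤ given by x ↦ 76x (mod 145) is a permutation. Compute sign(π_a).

Trace 11: π^k(11) = [11, 111, 26, 91, 101, 136, 41] for k=0..6.
Cycle type of π: 28×5 + 1×5; total 10 cycles.
10 cycles on 145: each ℓ→(−1)^(ℓ−1), product (−1)^135 = -1.
The Jacobi symbol (76|145) = -1 (Zolotarev) agrees.

-1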